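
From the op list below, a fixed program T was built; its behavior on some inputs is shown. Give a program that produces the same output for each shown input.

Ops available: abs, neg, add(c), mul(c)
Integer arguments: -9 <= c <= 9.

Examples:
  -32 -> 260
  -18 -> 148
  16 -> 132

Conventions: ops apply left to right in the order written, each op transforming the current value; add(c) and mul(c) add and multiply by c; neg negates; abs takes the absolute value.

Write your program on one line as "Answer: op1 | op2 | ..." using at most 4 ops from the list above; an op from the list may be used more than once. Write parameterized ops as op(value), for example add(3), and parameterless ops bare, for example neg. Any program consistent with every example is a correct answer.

mul(-8) | neg | abs | add(4)

Check, running the answer program on each example:
  -32 -> 256 -> -256 -> 256 -> 260
  -18 -> 144 -> -144 -> 144 -> 148
  16 -> -128 -> 128 -> 128 -> 132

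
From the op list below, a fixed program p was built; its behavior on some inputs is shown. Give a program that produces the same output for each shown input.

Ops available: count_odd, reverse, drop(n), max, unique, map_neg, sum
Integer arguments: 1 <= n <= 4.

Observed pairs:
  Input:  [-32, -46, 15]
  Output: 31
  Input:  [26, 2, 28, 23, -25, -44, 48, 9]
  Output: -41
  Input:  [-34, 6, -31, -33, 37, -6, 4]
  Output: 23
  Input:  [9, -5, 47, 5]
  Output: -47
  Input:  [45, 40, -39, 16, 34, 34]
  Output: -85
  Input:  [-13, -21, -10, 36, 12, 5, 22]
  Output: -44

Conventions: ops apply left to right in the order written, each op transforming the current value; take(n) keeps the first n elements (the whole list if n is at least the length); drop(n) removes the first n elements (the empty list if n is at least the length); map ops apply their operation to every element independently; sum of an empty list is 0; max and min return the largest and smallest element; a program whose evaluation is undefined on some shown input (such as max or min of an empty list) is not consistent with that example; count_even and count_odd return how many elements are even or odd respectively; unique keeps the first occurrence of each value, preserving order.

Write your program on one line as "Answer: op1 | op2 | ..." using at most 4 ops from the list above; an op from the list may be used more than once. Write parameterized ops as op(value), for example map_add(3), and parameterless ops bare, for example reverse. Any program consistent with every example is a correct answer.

map_neg | drop(1) | reverse | sum

Check, running the answer program on each example:
  [-32, -46, 15] -> [32, 46, -15] -> [46, -15] -> [-15, 46] -> 31
  [26, 2, 28, 23, -25, -44, 48, 9] -> [-26, -2, -28, -23, 25, 44, -48, -9] -> [-2, -28, -23, 25, 44, -48, -9] -> [-9, -48, 44, 25, -23, -28, -2] -> -41
  [-34, 6, -31, -33, 37, -6, 4] -> [34, -6, 31, 33, -37, 6, -4] -> [-6, 31, 33, -37, 6, -4] -> [-4, 6, -37, 33, 31, -6] -> 23
  [9, -5, 47, 5] -> [-9, 5, -47, -5] -> [5, -47, -5] -> [-5, -47, 5] -> -47
  [45, 40, -39, 16, 34, 34] -> [-45, -40, 39, -16, -34, -34] -> [-40, 39, -16, -34, -34] -> [-34, -34, -16, 39, -40] -> -85
  [-13, -21, -10, 36, 12, 5, 22] -> [13, 21, 10, -36, -12, -5, -22] -> [21, 10, -36, -12, -5, -22] -> [-22, -5, -12, -36, 10, 21] -> -44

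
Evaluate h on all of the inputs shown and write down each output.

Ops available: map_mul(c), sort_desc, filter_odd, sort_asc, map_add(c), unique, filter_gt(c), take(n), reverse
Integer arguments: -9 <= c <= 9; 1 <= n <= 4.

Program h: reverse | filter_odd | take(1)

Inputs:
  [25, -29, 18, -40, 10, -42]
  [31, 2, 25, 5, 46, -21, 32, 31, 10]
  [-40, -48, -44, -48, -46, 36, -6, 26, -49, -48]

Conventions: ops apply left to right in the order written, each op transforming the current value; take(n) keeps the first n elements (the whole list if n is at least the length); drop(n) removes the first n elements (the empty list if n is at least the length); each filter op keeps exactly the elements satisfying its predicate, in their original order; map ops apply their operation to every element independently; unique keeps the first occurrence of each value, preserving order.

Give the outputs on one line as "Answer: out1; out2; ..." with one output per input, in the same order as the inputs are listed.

Execution, op by op:
  [25, -29, 18, -40, 10, -42] -> [-42, 10, -40, 18, -29, 25] -> [-29, 25] -> [-29]
  [31, 2, 25, 5, 46, -21, 32, 31, 10] -> [10, 31, 32, -21, 46, 5, 25, 2, 31] -> [31, -21, 5, 25, 31] -> [31]
  [-40, -48, -44, -48, -46, 36, -6, 26, -49, -48] -> [-48, -49, 26, -6, 36, -46, -48, -44, -48, -40] -> [-49] -> [-49]

[-29]; [31]; [-49]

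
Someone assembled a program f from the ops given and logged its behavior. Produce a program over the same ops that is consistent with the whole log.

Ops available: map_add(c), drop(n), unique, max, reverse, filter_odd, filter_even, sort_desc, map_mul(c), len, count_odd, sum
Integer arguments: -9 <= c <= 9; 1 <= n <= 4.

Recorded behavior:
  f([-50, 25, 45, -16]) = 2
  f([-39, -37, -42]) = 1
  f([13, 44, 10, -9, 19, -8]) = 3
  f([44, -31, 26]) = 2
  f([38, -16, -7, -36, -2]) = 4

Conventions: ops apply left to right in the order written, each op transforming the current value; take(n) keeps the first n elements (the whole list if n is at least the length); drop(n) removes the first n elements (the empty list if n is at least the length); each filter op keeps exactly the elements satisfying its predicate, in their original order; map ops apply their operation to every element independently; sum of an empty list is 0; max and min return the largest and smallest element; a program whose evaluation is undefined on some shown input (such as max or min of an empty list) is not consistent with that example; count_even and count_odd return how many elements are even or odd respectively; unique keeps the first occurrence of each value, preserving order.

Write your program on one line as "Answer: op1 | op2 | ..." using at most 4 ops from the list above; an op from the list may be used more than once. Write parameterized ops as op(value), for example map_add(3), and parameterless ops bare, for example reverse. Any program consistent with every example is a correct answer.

map_mul(9) | sort_desc | filter_even | len

Check, running the answer program on each example:
  [-50, 25, 45, -16] -> [-450, 225, 405, -144] -> [405, 225, -144, -450] -> [-144, -450] -> 2
  [-39, -37, -42] -> [-351, -333, -378] -> [-333, -351, -378] -> [-378] -> 1
  [13, 44, 10, -9, 19, -8] -> [117, 396, 90, -81, 171, -72] -> [396, 171, 117, 90, -72, -81] -> [396, 90, -72] -> 3
  [44, -31, 26] -> [396, -279, 234] -> [396, 234, -279] -> [396, 234] -> 2
  [38, -16, -7, -36, -2] -> [342, -144, -63, -324, -18] -> [342, -18, -63, -144, -324] -> [342, -18, -144, -324] -> 4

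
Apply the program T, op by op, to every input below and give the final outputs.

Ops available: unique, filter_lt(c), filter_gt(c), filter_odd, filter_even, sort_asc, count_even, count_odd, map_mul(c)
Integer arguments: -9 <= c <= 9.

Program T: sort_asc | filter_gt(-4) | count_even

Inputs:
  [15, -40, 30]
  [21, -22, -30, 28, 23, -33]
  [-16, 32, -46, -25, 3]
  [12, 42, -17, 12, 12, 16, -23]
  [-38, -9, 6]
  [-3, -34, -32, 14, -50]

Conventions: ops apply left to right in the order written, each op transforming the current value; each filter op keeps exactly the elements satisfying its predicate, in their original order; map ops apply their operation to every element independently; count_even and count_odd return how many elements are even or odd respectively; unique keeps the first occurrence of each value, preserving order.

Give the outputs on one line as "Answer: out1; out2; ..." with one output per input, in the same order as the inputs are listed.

1; 1; 1; 5; 1; 1

Execution, op by op:
  [15, -40, 30] -> [-40, 15, 30] -> [15, 30] -> 1
  [21, -22, -30, 28, 23, -33] -> [-33, -30, -22, 21, 23, 28] -> [21, 23, 28] -> 1
  [-16, 32, -46, -25, 3] -> [-46, -25, -16, 3, 32] -> [3, 32] -> 1
  [12, 42, -17, 12, 12, 16, -23] -> [-23, -17, 12, 12, 12, 16, 42] -> [12, 12, 12, 16, 42] -> 5
  [-38, -9, 6] -> [-38, -9, 6] -> [6] -> 1
  [-3, -34, -32, 14, -50] -> [-50, -34, -32, -3, 14] -> [-3, 14] -> 1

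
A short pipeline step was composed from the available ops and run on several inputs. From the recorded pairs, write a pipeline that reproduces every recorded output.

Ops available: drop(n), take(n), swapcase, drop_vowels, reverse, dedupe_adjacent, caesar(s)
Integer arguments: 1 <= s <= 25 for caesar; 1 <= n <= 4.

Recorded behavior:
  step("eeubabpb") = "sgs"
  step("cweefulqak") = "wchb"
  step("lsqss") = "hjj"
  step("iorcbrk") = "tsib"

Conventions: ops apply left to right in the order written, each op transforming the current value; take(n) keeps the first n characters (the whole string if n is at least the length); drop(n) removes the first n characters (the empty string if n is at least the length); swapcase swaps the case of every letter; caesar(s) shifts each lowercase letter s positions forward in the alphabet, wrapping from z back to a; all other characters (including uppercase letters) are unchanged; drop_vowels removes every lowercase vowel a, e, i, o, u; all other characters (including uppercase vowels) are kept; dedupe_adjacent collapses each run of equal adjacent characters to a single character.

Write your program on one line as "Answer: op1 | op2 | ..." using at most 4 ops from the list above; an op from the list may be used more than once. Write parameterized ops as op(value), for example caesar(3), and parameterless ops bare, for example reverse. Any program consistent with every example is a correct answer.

drop(1) | drop_vowels | caesar(17) | drop(1)

Check, running the answer program on each example:
  "eeubabpb" -> "eubabpb" -> "bbpb" -> "ssgs" -> "sgs"
  "cweefulqak" -> "weefulqak" -> "wflqk" -> "nwchb" -> "wchb"
  "lsqss" -> "sqss" -> "sqss" -> "jhjj" -> "hjj"
  "iorcbrk" -> "orcbrk" -> "rcbrk" -> "itsib" -> "tsib"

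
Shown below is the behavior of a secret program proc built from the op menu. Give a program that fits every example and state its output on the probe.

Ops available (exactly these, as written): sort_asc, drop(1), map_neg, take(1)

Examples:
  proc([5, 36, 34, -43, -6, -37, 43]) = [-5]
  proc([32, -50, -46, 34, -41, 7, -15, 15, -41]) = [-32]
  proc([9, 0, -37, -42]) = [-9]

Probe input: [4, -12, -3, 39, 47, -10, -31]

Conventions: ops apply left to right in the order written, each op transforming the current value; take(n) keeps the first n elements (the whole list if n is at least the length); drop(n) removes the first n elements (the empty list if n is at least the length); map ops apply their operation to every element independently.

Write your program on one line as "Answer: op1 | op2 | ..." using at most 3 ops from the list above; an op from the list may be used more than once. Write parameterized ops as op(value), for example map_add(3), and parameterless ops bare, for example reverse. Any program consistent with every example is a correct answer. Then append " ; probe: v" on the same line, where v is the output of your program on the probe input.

map_neg | take(1) ; probe: [-4]

Check, running the answer program on each example:
  [5, 36, 34, -43, -6, -37, 43] -> [-5, -36, -34, 43, 6, 37, -43] -> [-5]
  [32, -50, -46, 34, -41, 7, -15, 15, -41] -> [-32, 50, 46, -34, 41, -7, 15, -15, 41] -> [-32]
  [9, 0, -37, -42] -> [-9, 0, 37, 42] -> [-9]
  probe: [4, -12, -3, 39, 47, -10, -31] -> [-4, 12, 3, -39, -47, 10, 31] -> [-4]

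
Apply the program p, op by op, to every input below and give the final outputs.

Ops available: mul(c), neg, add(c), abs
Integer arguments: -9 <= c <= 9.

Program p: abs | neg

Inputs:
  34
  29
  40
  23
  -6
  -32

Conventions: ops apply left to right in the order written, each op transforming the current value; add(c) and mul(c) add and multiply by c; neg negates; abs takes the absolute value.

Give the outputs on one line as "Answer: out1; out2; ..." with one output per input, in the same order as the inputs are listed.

Execution, op by op:
  34 -> 34 -> -34
  29 -> 29 -> -29
  40 -> 40 -> -40
  23 -> 23 -> -23
  -6 -> 6 -> -6
  -32 -> 32 -> -32

-34; -29; -40; -23; -6; -32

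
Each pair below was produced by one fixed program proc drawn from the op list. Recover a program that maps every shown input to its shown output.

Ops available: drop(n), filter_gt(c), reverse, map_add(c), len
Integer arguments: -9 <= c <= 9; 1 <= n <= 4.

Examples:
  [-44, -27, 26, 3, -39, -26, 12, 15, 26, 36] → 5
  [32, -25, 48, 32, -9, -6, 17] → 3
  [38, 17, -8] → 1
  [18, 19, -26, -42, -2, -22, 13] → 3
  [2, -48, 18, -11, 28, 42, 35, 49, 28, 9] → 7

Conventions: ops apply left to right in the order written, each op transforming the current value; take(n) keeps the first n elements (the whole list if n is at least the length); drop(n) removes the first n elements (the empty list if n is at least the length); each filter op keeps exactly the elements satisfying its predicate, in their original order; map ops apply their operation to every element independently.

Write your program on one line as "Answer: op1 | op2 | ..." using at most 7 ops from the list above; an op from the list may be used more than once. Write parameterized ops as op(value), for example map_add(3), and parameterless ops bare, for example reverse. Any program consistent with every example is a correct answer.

filter_gt(-6) | map_add(-9) | drop(1) | reverse | map_add(-4) | len

Check, running the answer program on each example:
  [-44, -27, 26, 3, -39, -26, 12, 15, 26, 36] -> [26, 3, 12, 15, 26, 36] -> [17, -6, 3, 6, 17, 27] -> [-6, 3, 6, 17, 27] -> [27, 17, 6, 3, -6] -> [23, 13, 2, -1, -10] -> 5
  [32, -25, 48, 32, -9, -6, 17] -> [32, 48, 32, 17] -> [23, 39, 23, 8] -> [39, 23, 8] -> [8, 23, 39] -> [4, 19, 35] -> 3
  [38, 17, -8] -> [38, 17] -> [29, 8] -> [8] -> [8] -> [4] -> 1
  [18, 19, -26, -42, -2, -22, 13] -> [18, 19, -2, 13] -> [9, 10, -11, 4] -> [10, -11, 4] -> [4, -11, 10] -> [0, -15, 6] -> 3
  [2, -48, 18, -11, 28, 42, 35, 49, 28, 9] -> [2, 18, 28, 42, 35, 49, 28, 9] -> [-7, 9, 19, 33, 26, 40, 19, 0] -> [9, 19, 33, 26, 40, 19, 0] -> [0, 19, 40, 26, 33, 19, 9] -> [-4, 15, 36, 22, 29, 15, 5] -> 7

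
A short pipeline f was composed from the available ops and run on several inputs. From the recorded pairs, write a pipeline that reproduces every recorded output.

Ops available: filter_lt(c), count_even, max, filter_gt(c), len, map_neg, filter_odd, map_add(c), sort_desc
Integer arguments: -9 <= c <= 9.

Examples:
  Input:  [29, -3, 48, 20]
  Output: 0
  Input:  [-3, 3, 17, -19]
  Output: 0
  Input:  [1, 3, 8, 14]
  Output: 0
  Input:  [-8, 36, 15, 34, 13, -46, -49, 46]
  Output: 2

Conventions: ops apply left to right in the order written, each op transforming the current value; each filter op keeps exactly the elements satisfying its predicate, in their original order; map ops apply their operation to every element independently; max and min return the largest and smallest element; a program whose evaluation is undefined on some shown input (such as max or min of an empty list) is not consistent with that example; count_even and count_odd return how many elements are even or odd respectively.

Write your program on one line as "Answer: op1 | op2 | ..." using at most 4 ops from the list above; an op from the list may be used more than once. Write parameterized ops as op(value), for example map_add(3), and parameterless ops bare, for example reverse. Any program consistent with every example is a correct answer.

filter_lt(6) | map_neg | count_even

Check, running the answer program on each example:
  [29, -3, 48, 20] -> [-3] -> [3] -> 0
  [-3, 3, 17, -19] -> [-3, 3, -19] -> [3, -3, 19] -> 0
  [1, 3, 8, 14] -> [1, 3] -> [-1, -3] -> 0
  [-8, 36, 15, 34, 13, -46, -49, 46] -> [-8, -46, -49] -> [8, 46, 49] -> 2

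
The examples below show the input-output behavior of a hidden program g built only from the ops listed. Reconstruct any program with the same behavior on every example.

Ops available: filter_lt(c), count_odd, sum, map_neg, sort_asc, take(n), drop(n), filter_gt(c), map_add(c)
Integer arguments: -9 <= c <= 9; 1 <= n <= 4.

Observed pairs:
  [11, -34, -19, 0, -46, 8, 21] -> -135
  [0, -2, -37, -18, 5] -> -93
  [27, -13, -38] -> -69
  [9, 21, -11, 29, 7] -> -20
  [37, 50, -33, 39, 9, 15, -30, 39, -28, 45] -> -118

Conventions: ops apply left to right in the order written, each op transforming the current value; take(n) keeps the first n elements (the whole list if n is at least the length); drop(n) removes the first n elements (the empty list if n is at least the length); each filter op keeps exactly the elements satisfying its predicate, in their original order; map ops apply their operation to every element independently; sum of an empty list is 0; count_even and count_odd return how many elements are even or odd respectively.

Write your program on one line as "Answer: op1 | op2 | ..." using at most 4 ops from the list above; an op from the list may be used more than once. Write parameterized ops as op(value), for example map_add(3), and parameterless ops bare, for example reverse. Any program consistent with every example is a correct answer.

sort_asc | filter_lt(1) | map_add(-9) | sum

Check, running the answer program on each example:
  [11, -34, -19, 0, -46, 8, 21] -> [-46, -34, -19, 0, 8, 11, 21] -> [-46, -34, -19, 0] -> [-55, -43, -28, -9] -> -135
  [0, -2, -37, -18, 5] -> [-37, -18, -2, 0, 5] -> [-37, -18, -2, 0] -> [-46, -27, -11, -9] -> -93
  [27, -13, -38] -> [-38, -13, 27] -> [-38, -13] -> [-47, -22] -> -69
  [9, 21, -11, 29, 7] -> [-11, 7, 9, 21, 29] -> [-11] -> [-20] -> -20
  [37, 50, -33, 39, 9, 15, -30, 39, -28, 45] -> [-33, -30, -28, 9, 15, 37, 39, 39, 45, 50] -> [-33, -30, -28] -> [-42, -39, -37] -> -118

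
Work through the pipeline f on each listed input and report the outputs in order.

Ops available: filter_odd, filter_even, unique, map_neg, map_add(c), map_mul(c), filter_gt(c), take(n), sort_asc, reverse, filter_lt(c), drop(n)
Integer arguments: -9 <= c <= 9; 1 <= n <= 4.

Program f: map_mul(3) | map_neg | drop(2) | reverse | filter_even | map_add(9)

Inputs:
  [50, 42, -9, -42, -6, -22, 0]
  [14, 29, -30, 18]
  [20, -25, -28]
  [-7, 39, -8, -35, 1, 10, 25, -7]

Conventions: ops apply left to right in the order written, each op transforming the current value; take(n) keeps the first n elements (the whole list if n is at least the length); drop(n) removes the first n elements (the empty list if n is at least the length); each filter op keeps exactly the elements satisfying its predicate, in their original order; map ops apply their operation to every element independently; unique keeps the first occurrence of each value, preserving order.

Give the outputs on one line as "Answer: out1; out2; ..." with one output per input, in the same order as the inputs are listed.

Execution, op by op:
  [50, 42, -9, -42, -6, -22, 0] -> [150, 126, -27, -126, -18, -66, 0] -> [-150, -126, 27, 126, 18, 66, 0] -> [27, 126, 18, 66, 0] -> [0, 66, 18, 126, 27] -> [0, 66, 18, 126] -> [9, 75, 27, 135]
  [14, 29, -30, 18] -> [42, 87, -90, 54] -> [-42, -87, 90, -54] -> [90, -54] -> [-54, 90] -> [-54, 90] -> [-45, 99]
  [20, -25, -28] -> [60, -75, -84] -> [-60, 75, 84] -> [84] -> [84] -> [84] -> [93]
  [-7, 39, -8, -35, 1, 10, 25, -7] -> [-21, 117, -24, -105, 3, 30, 75, -21] -> [21, -117, 24, 105, -3, -30, -75, 21] -> [24, 105, -3, -30, -75, 21] -> [21, -75, -30, -3, 105, 24] -> [-30, 24] -> [-21, 33]

[9, 75, 27, 135]; [-45, 99]; [93]; [-21, 33]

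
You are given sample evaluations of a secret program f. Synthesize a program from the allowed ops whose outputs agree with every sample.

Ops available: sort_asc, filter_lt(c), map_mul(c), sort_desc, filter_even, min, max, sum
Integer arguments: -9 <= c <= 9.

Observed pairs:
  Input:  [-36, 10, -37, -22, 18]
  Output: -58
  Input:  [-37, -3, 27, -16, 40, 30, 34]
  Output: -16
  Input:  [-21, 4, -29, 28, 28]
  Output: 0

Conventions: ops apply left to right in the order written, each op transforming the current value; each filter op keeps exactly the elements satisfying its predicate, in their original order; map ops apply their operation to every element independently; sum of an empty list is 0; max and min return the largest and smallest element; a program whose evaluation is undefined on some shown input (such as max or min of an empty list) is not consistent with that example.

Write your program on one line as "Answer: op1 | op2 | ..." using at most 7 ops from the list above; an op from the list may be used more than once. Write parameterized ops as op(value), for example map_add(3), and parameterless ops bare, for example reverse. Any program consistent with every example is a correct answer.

filter_lt(-8) | sort_desc | sort_asc | filter_even | sort_desc | sum

Check, running the answer program on each example:
  [-36, 10, -37, -22, 18] -> [-36, -37, -22] -> [-22, -36, -37] -> [-37, -36, -22] -> [-36, -22] -> [-22, -36] -> -58
  [-37, -3, 27, -16, 40, 30, 34] -> [-37, -16] -> [-16, -37] -> [-37, -16] -> [-16] -> [-16] -> -16
  [-21, 4, -29, 28, 28] -> [-21, -29] -> [-21, -29] -> [-29, -21] -> [] -> [] -> 0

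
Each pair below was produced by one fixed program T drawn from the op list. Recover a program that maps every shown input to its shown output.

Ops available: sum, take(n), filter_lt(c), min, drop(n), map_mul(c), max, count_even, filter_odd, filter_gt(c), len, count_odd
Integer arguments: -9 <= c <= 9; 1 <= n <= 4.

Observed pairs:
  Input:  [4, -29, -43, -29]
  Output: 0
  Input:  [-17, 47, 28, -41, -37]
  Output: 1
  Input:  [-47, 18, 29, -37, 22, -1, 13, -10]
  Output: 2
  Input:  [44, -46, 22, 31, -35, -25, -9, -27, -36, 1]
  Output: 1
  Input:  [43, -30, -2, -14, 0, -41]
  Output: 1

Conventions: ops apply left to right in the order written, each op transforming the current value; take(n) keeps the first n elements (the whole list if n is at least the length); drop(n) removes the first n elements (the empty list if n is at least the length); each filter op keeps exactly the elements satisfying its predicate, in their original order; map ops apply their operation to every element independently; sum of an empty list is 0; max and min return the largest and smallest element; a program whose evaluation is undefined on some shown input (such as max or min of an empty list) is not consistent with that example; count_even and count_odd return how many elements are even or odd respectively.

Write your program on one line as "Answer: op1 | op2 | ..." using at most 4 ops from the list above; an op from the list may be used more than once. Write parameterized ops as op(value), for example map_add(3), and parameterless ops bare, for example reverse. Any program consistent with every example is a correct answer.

filter_odd | filter_gt(1) | map_mul(7) | count_odd

Check, running the answer program on each example:
  [4, -29, -43, -29] -> [-29, -43, -29] -> [] -> [] -> 0
  [-17, 47, 28, -41, -37] -> [-17, 47, -41, -37] -> [47] -> [329] -> 1
  [-47, 18, 29, -37, 22, -1, 13, -10] -> [-47, 29, -37, -1, 13] -> [29, 13] -> [203, 91] -> 2
  [44, -46, 22, 31, -35, -25, -9, -27, -36, 1] -> [31, -35, -25, -9, -27, 1] -> [31] -> [217] -> 1
  [43, -30, -2, -14, 0, -41] -> [43, -41] -> [43] -> [301] -> 1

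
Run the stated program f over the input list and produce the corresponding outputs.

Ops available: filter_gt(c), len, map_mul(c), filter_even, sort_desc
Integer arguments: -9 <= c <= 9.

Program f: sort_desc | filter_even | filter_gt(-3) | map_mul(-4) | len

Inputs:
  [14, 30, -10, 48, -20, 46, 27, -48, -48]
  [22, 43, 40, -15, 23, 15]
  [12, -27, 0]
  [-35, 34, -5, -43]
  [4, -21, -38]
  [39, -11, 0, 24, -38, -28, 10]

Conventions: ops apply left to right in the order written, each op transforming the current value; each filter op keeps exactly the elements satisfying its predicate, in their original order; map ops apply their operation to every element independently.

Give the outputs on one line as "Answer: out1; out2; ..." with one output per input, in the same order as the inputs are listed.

4; 2; 2; 1; 1; 3

Execution, op by op:
  [14, 30, -10, 48, -20, 46, 27, -48, -48] -> [48, 46, 30, 27, 14, -10, -20, -48, -48] -> [48, 46, 30, 14, -10, -20, -48, -48] -> [48, 46, 30, 14] -> [-192, -184, -120, -56] -> 4
  [22, 43, 40, -15, 23, 15] -> [43, 40, 23, 22, 15, -15] -> [40, 22] -> [40, 22] -> [-160, -88] -> 2
  [12, -27, 0] -> [12, 0, -27] -> [12, 0] -> [12, 0] -> [-48, 0] -> 2
  [-35, 34, -5, -43] -> [34, -5, -35, -43] -> [34] -> [34] -> [-136] -> 1
  [4, -21, -38] -> [4, -21, -38] -> [4, -38] -> [4] -> [-16] -> 1
  [39, -11, 0, 24, -38, -28, 10] -> [39, 24, 10, 0, -11, -28, -38] -> [24, 10, 0, -28, -38] -> [24, 10, 0] -> [-96, -40, 0] -> 3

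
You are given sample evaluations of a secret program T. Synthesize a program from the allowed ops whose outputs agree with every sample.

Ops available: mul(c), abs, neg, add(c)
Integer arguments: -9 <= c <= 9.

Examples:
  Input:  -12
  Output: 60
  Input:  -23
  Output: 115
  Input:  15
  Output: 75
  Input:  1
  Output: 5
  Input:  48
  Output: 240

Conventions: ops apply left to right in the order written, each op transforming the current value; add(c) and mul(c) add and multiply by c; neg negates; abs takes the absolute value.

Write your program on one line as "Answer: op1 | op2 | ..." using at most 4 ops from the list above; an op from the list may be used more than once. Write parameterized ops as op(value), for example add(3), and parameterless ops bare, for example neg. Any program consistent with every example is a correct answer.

neg | mul(-5) | neg | abs

Check, running the answer program on each example:
  -12 -> 12 -> -60 -> 60 -> 60
  -23 -> 23 -> -115 -> 115 -> 115
  15 -> -15 -> 75 -> -75 -> 75
  1 -> -1 -> 5 -> -5 -> 5
  48 -> -48 -> 240 -> -240 -> 240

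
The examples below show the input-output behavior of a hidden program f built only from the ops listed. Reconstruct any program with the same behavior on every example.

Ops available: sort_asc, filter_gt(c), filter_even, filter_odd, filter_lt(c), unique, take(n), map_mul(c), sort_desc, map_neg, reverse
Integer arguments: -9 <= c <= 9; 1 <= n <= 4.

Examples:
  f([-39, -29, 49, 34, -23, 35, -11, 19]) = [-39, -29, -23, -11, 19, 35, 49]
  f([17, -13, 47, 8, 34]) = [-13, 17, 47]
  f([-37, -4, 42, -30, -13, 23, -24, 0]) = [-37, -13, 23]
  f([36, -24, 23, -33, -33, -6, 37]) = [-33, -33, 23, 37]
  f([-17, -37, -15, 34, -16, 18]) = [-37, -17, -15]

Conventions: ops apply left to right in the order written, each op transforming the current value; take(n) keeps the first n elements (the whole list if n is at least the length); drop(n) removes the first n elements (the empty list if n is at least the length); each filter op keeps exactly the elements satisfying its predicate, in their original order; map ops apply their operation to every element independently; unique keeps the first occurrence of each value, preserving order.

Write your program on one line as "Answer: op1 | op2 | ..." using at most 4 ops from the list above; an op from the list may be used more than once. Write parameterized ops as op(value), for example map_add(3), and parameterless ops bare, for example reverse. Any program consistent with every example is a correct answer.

sort_desc | reverse | filter_odd

Check, running the answer program on each example:
  [-39, -29, 49, 34, -23, 35, -11, 19] -> [49, 35, 34, 19, -11, -23, -29, -39] -> [-39, -29, -23, -11, 19, 34, 35, 49] -> [-39, -29, -23, -11, 19, 35, 49]
  [17, -13, 47, 8, 34] -> [47, 34, 17, 8, -13] -> [-13, 8, 17, 34, 47] -> [-13, 17, 47]
  [-37, -4, 42, -30, -13, 23, -24, 0] -> [42, 23, 0, -4, -13, -24, -30, -37] -> [-37, -30, -24, -13, -4, 0, 23, 42] -> [-37, -13, 23]
  [36, -24, 23, -33, -33, -6, 37] -> [37, 36, 23, -6, -24, -33, -33] -> [-33, -33, -24, -6, 23, 36, 37] -> [-33, -33, 23, 37]
  [-17, -37, -15, 34, -16, 18] -> [34, 18, -15, -16, -17, -37] -> [-37, -17, -16, -15, 18, 34] -> [-37, -17, -15]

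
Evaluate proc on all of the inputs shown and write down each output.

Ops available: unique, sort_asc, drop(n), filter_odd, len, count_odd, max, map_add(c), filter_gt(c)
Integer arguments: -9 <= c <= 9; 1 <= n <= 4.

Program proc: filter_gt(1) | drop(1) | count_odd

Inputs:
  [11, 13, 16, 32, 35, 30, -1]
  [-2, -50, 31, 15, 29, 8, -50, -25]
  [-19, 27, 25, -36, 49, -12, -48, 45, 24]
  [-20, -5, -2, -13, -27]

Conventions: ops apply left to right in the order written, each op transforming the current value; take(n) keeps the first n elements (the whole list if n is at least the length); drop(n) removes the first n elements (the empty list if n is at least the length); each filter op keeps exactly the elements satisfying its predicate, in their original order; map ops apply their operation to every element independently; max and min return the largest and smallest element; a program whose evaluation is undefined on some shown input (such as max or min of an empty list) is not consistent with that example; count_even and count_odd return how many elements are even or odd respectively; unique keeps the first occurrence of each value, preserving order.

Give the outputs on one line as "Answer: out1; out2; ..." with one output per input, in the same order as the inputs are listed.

Execution, op by op:
  [11, 13, 16, 32, 35, 30, -1] -> [11, 13, 16, 32, 35, 30] -> [13, 16, 32, 35, 30] -> 2
  [-2, -50, 31, 15, 29, 8, -50, -25] -> [31, 15, 29, 8] -> [15, 29, 8] -> 2
  [-19, 27, 25, -36, 49, -12, -48, 45, 24] -> [27, 25, 49, 45, 24] -> [25, 49, 45, 24] -> 3
  [-20, -5, -2, -13, -27] -> [] -> [] -> 0

2; 2; 3; 0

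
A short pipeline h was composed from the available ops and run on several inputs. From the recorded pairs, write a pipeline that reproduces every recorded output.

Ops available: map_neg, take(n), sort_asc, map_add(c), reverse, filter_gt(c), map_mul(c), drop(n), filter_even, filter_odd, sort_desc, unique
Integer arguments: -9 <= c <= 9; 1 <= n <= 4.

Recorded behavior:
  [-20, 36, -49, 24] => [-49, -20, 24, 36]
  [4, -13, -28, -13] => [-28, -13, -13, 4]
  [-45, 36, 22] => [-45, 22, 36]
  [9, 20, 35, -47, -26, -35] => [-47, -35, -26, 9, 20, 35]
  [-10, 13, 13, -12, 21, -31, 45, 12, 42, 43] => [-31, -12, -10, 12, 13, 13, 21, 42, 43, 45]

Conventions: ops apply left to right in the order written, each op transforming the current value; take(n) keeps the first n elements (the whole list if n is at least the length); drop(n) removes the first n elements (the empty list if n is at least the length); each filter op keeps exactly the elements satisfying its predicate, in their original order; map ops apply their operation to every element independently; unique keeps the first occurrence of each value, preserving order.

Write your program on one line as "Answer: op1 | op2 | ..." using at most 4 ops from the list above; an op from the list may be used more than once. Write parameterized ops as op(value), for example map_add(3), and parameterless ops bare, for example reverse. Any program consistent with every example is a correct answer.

map_neg | reverse | sort_desc | map_neg

Check, running the answer program on each example:
  [-20, 36, -49, 24] -> [20, -36, 49, -24] -> [-24, 49, -36, 20] -> [49, 20, -24, -36] -> [-49, -20, 24, 36]
  [4, -13, -28, -13] -> [-4, 13, 28, 13] -> [13, 28, 13, -4] -> [28, 13, 13, -4] -> [-28, -13, -13, 4]
  [-45, 36, 22] -> [45, -36, -22] -> [-22, -36, 45] -> [45, -22, -36] -> [-45, 22, 36]
  [9, 20, 35, -47, -26, -35] -> [-9, -20, -35, 47, 26, 35] -> [35, 26, 47, -35, -20, -9] -> [47, 35, 26, -9, -20, -35] -> [-47, -35, -26, 9, 20, 35]
  [-10, 13, 13, -12, 21, -31, 45, 12, 42, 43] -> [10, -13, -13, 12, -21, 31, -45, -12, -42, -43] -> [-43, -42, -12, -45, 31, -21, 12, -13, -13, 10] -> [31, 12, 10, -12, -13, -13, -21, -42, -43, -45] -> [-31, -12, -10, 12, 13, 13, 21, 42, 43, 45]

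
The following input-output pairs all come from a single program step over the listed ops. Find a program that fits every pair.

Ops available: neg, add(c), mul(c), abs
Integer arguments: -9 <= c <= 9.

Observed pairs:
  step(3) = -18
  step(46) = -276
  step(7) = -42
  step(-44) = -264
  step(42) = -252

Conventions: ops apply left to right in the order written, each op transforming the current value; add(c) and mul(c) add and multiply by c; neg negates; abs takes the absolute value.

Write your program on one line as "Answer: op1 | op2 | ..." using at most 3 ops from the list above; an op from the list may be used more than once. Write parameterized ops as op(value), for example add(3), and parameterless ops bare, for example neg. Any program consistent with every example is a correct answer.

neg | abs | mul(-6)

Check, running the answer program on each example:
  3 -> -3 -> 3 -> -18
  46 -> -46 -> 46 -> -276
  7 -> -7 -> 7 -> -42
  -44 -> 44 -> 44 -> -264
  42 -> -42 -> 42 -> -252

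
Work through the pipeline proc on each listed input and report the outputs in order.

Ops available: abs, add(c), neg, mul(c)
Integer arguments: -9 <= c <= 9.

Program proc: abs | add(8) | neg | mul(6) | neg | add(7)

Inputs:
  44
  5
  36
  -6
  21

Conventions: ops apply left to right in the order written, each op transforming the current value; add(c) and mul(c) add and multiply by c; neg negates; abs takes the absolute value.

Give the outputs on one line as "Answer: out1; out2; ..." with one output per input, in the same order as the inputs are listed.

319; 85; 271; 91; 181

Execution, op by op:
  44 -> 44 -> 52 -> -52 -> -312 -> 312 -> 319
  5 -> 5 -> 13 -> -13 -> -78 -> 78 -> 85
  36 -> 36 -> 44 -> -44 -> -264 -> 264 -> 271
  -6 -> 6 -> 14 -> -14 -> -84 -> 84 -> 91
  21 -> 21 -> 29 -> -29 -> -174 -> 174 -> 181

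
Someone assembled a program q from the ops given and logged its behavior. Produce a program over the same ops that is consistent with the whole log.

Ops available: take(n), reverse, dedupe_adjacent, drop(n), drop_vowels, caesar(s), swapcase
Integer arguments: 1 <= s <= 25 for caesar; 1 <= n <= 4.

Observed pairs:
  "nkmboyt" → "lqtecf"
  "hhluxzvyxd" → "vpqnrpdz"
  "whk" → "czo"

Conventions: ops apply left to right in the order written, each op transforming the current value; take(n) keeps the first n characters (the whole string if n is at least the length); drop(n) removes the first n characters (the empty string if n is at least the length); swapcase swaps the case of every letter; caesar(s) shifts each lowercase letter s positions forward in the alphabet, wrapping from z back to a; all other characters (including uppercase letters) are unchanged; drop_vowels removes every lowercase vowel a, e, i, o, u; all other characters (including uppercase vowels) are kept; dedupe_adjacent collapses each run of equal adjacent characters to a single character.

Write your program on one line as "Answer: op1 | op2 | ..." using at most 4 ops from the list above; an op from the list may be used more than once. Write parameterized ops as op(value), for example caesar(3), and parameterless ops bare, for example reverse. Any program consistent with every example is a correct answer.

dedupe_adjacent | reverse | drop_vowels | caesar(18)

Check, running the answer program on each example:
  "nkmboyt" -> "nkmboyt" -> "tyobmkn" -> "tybmkn" -> "lqtecf"
  "hhluxzvyxd" -> "hluxzvyxd" -> "dxyvzxulh" -> "dxyvzxlh" -> "vpqnrpdz"
  "whk" -> "whk" -> "khw" -> "khw" -> "czo"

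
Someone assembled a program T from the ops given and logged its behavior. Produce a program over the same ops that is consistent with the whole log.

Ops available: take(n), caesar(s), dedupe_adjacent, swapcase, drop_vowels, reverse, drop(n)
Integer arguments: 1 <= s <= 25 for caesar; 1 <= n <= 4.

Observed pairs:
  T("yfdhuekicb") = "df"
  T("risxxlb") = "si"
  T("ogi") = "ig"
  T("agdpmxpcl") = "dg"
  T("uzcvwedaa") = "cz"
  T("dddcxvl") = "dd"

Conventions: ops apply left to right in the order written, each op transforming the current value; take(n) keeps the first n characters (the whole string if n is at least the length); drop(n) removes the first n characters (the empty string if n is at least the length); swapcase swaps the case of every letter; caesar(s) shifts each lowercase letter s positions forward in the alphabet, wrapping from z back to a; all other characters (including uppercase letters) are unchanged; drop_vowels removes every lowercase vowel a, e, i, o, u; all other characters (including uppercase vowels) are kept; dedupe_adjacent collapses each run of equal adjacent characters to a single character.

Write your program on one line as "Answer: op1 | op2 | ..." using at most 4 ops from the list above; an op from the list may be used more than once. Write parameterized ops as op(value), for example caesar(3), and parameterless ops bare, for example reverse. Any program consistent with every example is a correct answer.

drop(1) | take(2) | reverse

Check, running the answer program on each example:
  "yfdhuekicb" -> "fdhuekicb" -> "fd" -> "df"
  "risxxlb" -> "isxxlb" -> "is" -> "si"
  "ogi" -> "gi" -> "gi" -> "ig"
  "agdpmxpcl" -> "gdpmxpcl" -> "gd" -> "dg"
  "uzcvwedaa" -> "zcvwedaa" -> "zc" -> "cz"
  "dddcxvl" -> "ddcxvl" -> "dd" -> "dd"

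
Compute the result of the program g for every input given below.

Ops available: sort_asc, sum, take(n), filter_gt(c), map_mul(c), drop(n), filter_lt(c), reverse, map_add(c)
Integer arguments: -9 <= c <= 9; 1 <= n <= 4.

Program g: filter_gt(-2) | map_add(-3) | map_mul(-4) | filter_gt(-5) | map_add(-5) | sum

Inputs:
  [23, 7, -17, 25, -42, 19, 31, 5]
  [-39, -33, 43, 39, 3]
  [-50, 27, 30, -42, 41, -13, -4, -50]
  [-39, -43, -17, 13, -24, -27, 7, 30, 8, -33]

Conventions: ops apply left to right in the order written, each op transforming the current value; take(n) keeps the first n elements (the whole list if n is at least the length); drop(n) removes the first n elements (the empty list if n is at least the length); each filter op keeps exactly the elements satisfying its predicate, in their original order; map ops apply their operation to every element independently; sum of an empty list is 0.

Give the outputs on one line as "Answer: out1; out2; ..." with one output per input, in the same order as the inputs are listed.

Execution, op by op:
  [23, 7, -17, 25, -42, 19, 31, 5] -> [23, 7, 25, 19, 31, 5] -> [20, 4, 22, 16, 28, 2] -> [-80, -16, -88, -64, -112, -8] -> [] -> [] -> 0
  [-39, -33, 43, 39, 3] -> [43, 39, 3] -> [40, 36, 0] -> [-160, -144, 0] -> [0] -> [-5] -> -5
  [-50, 27, 30, -42, 41, -13, -4, -50] -> [27, 30, 41] -> [24, 27, 38] -> [-96, -108, -152] -> [] -> [] -> 0
  [-39, -43, -17, 13, -24, -27, 7, 30, 8, -33] -> [13, 7, 30, 8] -> [10, 4, 27, 5] -> [-40, -16, -108, -20] -> [] -> [] -> 0

0; -5; 0; 0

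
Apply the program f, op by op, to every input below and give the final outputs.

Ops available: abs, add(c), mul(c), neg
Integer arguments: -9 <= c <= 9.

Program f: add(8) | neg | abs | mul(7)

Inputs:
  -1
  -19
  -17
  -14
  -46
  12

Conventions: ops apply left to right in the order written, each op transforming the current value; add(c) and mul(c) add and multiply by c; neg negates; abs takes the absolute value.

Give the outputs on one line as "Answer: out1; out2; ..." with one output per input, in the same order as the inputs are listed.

49; 77; 63; 42; 266; 140

Execution, op by op:
  -1 -> 7 -> -7 -> 7 -> 49
  -19 -> -11 -> 11 -> 11 -> 77
  -17 -> -9 -> 9 -> 9 -> 63
  -14 -> -6 -> 6 -> 6 -> 42
  -46 -> -38 -> 38 -> 38 -> 266
  12 -> 20 -> -20 -> 20 -> 140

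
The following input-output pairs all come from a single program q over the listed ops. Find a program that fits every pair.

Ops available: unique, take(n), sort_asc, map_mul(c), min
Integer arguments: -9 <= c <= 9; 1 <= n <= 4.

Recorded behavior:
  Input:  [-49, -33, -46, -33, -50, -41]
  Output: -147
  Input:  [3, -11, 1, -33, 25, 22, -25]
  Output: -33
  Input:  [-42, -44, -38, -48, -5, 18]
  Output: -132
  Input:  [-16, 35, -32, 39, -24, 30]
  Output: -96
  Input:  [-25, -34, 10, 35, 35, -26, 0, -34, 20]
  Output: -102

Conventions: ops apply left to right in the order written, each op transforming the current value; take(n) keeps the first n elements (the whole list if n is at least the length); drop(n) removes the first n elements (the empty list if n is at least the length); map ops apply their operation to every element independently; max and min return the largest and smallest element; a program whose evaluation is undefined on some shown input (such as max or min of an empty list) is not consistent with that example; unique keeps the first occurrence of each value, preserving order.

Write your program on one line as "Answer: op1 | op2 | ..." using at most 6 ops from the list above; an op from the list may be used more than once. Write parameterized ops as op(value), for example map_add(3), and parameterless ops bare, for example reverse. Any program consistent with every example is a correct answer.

unique | take(3) | sort_asc | map_mul(3) | min

Check, running the answer program on each example:
  [-49, -33, -46, -33, -50, -41] -> [-49, -33, -46, -50, -41] -> [-49, -33, -46] -> [-49, -46, -33] -> [-147, -138, -99] -> -147
  [3, -11, 1, -33, 25, 22, -25] -> [3, -11, 1, -33, 25, 22, -25] -> [3, -11, 1] -> [-11, 1, 3] -> [-33, 3, 9] -> -33
  [-42, -44, -38, -48, -5, 18] -> [-42, -44, -38, -48, -5, 18] -> [-42, -44, -38] -> [-44, -42, -38] -> [-132, -126, -114] -> -132
  [-16, 35, -32, 39, -24, 30] -> [-16, 35, -32, 39, -24, 30] -> [-16, 35, -32] -> [-32, -16, 35] -> [-96, -48, 105] -> -96
  [-25, -34, 10, 35, 35, -26, 0, -34, 20] -> [-25, -34, 10, 35, -26, 0, 20] -> [-25, -34, 10] -> [-34, -25, 10] -> [-102, -75, 30] -> -102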